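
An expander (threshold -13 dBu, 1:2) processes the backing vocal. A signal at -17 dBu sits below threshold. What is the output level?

-21 dBu

Undershoot = (-13) − (-17) = 4 dB.
At 1:2, that expands to 8 dB under threshold.
Output = -13 − 8 = -21 dBu.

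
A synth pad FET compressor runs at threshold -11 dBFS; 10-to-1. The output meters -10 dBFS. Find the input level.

Post-compression overshoot = -10 − (-11) = 1 dB.
Undo the ratio: input overshoot = 1 × 10 = 10 dB, giving input = -1 dBFS.

-1 dBFS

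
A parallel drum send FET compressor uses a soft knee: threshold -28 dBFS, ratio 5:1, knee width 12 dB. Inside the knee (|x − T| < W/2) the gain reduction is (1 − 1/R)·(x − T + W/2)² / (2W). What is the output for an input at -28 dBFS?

-29.2 dBFS

x − T + W/2 = -28 − (-28) + 6 = 6.
GR = (1 − 1/5) × 6² / 24 = 0.8 × 36 / 24 = 1.2 dB.
Output = -28 − 1.2 = -29.2 dBFS.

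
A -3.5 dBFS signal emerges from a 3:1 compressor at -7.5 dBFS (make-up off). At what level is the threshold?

-9.5 dBFS

Input is 6 dB above T (since output overshoot × R = input overshoot: (-7.5 − T)·3 = -3.5 − T gives T = -9.5 dBFS).
Check: -9.5 + (-3.5 − (-9.5))/3 = -9.5 + 2 = -7.5 dBFS. ✓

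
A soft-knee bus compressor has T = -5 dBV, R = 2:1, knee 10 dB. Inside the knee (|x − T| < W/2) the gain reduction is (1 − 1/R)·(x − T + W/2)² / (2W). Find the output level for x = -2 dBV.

x − T + W/2 = -2 − (-5) + 5 = 8.
GR = (1 − 1/2) × 8² / 20 = 0.5 × 64 / 20 = 1.6 dB.
Output = -2 − 1.6 = -3.6 dBV.

-3.6 dBV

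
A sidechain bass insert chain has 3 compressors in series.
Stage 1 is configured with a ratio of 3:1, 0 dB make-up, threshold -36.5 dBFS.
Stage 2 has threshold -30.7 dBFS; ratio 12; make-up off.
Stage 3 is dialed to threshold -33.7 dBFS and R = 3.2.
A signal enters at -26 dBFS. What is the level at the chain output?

Stage 1: 10.5 dB above -36.5 dBFS, reduced 3:1 to 3.5 dB above → -33 dBFS.
Stage 2: -33 dBFS is at or below the -30.7 dBFS threshold — no compression; output -33 dBFS.
Stage 3: -33 dBFS is 0.7 dB over -33.7 dBFS; at 3.2:1 that becomes 0.21875 dB over, giving -33.48125 dBFS.

-33.48125 dBFS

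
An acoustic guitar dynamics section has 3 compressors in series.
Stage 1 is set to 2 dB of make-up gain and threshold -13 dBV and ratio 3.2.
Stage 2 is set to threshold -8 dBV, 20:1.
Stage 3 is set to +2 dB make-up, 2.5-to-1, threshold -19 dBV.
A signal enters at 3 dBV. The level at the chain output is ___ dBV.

Stage 1: 16 dB above -13 dBV, reduced 3.2:1 to 5 dB above → -8 dBV; +2 dB make-up → -6 dBV.
Stage 2: overshoot 2 dB → 2/20 = 0.1 dB → -7.9 dBV.
Stage 3: 11.1 dB above -19 dBV, reduced 2.5:1 to 4.44 dB above → -14.56 dBV; +2 dB make-up → -12.56 dBV.

-12.56 dBV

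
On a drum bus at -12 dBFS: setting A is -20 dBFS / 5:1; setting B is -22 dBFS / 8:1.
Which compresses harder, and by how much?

B, by 2.35 dB

A: overshoot 8 dB → output overshoot 1.6 dB → GR 6.4 dB.
B: overshoot 10 dB → output overshoot 1.25 dB → GR 8.75 dB.
Difference: 2.35 dB in favour of B.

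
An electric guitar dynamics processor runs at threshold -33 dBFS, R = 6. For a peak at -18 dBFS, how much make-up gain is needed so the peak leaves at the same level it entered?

The peak compresses to -33 + 15/6 = -30.5 dBFS.
To reach -18 dBFS requires -18 − (-30.5) = 12.5 dB of make-up.

12.5 dB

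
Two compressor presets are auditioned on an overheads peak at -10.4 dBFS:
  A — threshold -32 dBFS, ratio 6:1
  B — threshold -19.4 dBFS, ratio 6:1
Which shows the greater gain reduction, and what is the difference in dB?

A, by 10.5 dB

A: overshoot 21.6 dB → output overshoot 3.6 dB → GR 18 dB.
B: overshoot 9 dB → output overshoot 1.5 dB → GR 7.5 dB.
Difference: 10.5 dB in favour of A.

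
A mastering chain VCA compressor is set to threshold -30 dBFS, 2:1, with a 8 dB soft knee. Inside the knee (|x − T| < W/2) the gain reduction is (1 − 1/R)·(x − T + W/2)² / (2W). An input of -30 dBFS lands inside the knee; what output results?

x − T + W/2 = -30 − (-30) + 4 = 4.
GR = (1 − 1/2) × 4² / 16 = 0.5 × 16 / 16 = 0.5 dB.
Output = -30 − 0.5 = -30.5 dBFS.

-30.5 dBFS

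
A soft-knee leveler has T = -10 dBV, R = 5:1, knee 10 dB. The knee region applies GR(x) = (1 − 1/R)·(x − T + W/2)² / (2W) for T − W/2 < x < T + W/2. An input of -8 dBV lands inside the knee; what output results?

-9.96 dBV

x − T + W/2 = -8 − (-10) + 5 = 7.
GR = (1 − 1/5) × 7² / 20 = 0.8 × 49 / 20 = 1.96 dB.
Output = -8 − 1.96 = -9.96 dBV.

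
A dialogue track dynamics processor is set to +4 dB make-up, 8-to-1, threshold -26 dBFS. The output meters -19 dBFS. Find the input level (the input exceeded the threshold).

Before make-up, the level was -19 − 4 = -23 dBFS.
Post-compression overshoot = -23 − (-26) = 3 dB.
Before 8:1 compression the overshoot was 3 × 8 = 24 dB, so input = -26 + 24 = -2 dBFS.

-2 dBFS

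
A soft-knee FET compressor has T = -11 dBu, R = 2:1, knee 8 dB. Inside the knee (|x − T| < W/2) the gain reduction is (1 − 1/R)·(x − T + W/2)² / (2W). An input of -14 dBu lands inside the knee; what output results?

x − T + W/2 = -14 − (-11) + 4 = 1.
GR = (1 − 1/2) × 1² / 16 = 0.5 × 1 / 16 = 0.03125 dB.
Output = -14 − 0.03125 = -14.03125 dBu.

-14.03125 dBu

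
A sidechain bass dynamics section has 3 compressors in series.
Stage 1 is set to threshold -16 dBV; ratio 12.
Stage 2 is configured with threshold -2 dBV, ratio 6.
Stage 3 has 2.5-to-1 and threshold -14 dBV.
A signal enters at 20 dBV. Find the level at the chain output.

Stage 1: 36 dB above -16 dBV, reduced 12:1 to 3 dB above → -13 dBV.
Stage 2: below threshold (-13 ≤ -2); passes unchanged; output -13 dBV.
Stage 3: overshoot 1 dB → 1/2.5 = 0.4 dB → -13.6 dBV.

-13.6 dBV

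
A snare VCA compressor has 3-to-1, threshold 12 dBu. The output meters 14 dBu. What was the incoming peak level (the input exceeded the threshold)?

18 dBu

The compressed level sits 14 − 12 = 2 dB over threshold.
Input overshoot = R × output overshoot = 6 dB → input = 12 + 6 = 18 dBu.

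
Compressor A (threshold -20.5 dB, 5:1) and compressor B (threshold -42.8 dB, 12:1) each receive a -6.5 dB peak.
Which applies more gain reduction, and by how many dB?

A: overshoot 14 dB → output overshoot 2.8 dB → GR 11.2 dB.
B: overshoot 36.3 dB → output overshoot 3.025 dB → GR 33.275 dB.
B applies 22.075 dB more gain reduction.

B, by 22.075 dB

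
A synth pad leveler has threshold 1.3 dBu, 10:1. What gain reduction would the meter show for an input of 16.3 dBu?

13.5 dB

The signal is 15 dB above threshold.
After 10:1 compression the overshoot becomes 15/10 = 1.5 dB.
Gain reduction = 15 − 1.5 = 13.5 dB.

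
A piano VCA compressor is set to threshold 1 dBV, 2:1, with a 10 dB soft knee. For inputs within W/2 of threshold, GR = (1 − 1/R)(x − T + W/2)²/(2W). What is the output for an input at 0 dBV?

x − T + W/2 = 0 − 1 + 5 = 4.
GR = (1 − 1/2) × 4² / 20 = 0.5 × 16 / 20 = 0.4 dB.
Output = 0 − 0.4 = -0.4 dBV.

-0.4 dBV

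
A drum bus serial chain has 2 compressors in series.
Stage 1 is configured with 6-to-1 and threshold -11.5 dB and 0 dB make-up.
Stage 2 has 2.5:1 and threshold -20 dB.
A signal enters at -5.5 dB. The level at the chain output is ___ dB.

Stage 1: -5.5 dB is 6 dB over -11.5 dB; at 6:1 that becomes 1 dB over, giving -10.5 dB.
Stage 2: overshoot 9.5 dB → 9.5/2.5 = 3.8 dB → -16.2 dB.

-16.2 dB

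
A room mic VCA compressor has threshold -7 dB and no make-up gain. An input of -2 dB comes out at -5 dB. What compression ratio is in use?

Input overshoot = -2 − (-7) = 5 dB; output overshoot = -5 − (-7) = 2 dB.
Ratio = 5 / 2 = 2.5.

2.5:1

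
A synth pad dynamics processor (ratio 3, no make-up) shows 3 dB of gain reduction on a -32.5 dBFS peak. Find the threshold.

-37 dBFS

Input is 4.5 dB above T (since output overshoot × R = input overshoot: (-35.5 − T)·3 = -32.5 − T gives T = -37 dBFS).
Check: -37 + (-32.5 − (-37))/3 = -37 + 1.5 = -35.5 dBFS. ✓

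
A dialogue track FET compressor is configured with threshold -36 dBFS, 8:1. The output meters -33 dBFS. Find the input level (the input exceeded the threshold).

-12 dBFS

The compressed level sits -33 − (-36) = 3 dB over threshold.
Input overshoot = R × output overshoot = 24 dB → input = -36 + 24 = -12 dBFS.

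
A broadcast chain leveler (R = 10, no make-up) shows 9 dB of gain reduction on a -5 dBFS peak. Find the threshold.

-15 dBFS

Input is 10 dB above T (since output overshoot × R = input overshoot: (-14 − T)·10 = -5 − T gives T = -15 dBFS).
Check: -15 + (-5 − (-15))/10 = -15 + 1 = -14 dBFS. ✓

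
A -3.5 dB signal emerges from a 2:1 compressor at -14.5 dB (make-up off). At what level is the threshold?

-25.5 dB

Let T be the threshold. Output overshoot = (input overshoot)/R, so -14.5 − T = (-3.5 − T)/2.
2·(-14.5 − T) = -3.5 − T → 1·T = -29 − (-3.5) = -25.5.
T = -25.5/1 = -25.5 dB.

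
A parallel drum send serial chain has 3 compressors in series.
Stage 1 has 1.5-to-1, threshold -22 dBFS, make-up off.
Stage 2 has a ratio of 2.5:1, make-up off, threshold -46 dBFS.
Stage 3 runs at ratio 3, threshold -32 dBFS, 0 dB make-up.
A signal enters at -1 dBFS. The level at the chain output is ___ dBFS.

-31.6 dBFS

Stage 1: overshoot 21 dB → 21/1.5 = 14 dB → -8 dBFS.
Stage 2: 38 dB above -46 dBFS, reduced 2.5:1 to 15.2 dB above → -30.8 dBFS.
Stage 3: 1.2 dB above -32 dBFS, reduced 3:1 to 0.4 dB above → -31.6 dBFS.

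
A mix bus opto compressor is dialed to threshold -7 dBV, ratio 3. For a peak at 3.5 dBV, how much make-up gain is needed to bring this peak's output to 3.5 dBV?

7 dB

Overshoot 10.5 dB → 10.5/3 = 3.5 dB after compression, so the compressed level is -7 + 3.5 = -3.5 dBV.
Make-up = target − compressed = 3.5 − (-3.5) = 7 dB.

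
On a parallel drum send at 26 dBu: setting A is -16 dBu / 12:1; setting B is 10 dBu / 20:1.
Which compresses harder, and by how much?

A, by 23.3 dB

A: GR = 42 − 42/12 = 38.5 dB.
B: GR = 16 − 16/20 = 15.2 dB.
Difference: 23.3 dB in favour of A.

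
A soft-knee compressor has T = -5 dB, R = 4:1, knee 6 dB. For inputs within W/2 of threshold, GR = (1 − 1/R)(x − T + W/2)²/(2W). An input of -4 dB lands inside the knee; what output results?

-5 dB

x − T + W/2 = -4 − (-5) + 3 = 4.
GR = (1 − 1/4) × 4² / 12 = 0.75 × 16 / 12 = 1 dB.
Output = -4 − 1 = -5 dB.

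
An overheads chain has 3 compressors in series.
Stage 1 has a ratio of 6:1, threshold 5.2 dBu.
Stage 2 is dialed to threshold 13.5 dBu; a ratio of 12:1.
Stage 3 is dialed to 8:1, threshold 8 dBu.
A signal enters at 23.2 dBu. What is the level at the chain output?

Stage 1: 18 dB above 5.2 dBu, reduced 6:1 to 3 dB above → 8.2 dBu.
Stage 2: 8.2 dBu ≤ 13.5 dBu, so stage 2 doesn't engage; output 8.2 dBu.
Stage 3: 0.2 dB above 8 dBu, reduced 8:1 to 0.025 dB above → 8.025 dBu.

8.025 dBu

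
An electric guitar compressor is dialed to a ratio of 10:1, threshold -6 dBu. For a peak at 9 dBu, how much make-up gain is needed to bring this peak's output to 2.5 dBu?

7 dB

The peak compresses to -6 + 15/10 = -4.5 dBu.
To reach 2.5 dBu requires 2.5 − (-4.5) = 7 dB of make-up.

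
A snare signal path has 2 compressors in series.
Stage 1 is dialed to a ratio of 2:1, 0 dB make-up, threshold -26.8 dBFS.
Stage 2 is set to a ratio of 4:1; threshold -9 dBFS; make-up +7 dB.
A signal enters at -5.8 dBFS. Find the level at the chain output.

Stage 1: 21 dB above -26.8 dBFS, reduced 2:1 to 10.5 dB above → -16.3 dBFS.
Stage 2: -16.3 dBFS ≤ -9 dBFS, so stage 2 doesn't engage; make-up brings it to -9.3 dBFS.

-9.3 dBFS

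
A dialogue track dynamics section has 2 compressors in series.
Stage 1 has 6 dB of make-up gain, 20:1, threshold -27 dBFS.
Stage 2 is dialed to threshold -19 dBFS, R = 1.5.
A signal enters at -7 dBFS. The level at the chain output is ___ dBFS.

Stage 1: 20 dB above -27 dBFS, reduced 20:1 to 1 dB above → -26 dBFS; +6 dB make-up → -20 dBFS.
Stage 2: -20 dBFS ≤ -19 dBFS, so stage 2 doesn't engage; output -20 dBFS.

-20 dBFS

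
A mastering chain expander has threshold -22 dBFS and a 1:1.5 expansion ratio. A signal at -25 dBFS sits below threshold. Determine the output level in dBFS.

-26.5 dBFS

Undershoot = (-22) − (-25) = 3 dB.
At 1:1.5, that expands to 4.5 dB under threshold.
Output = -22 − 4.5 = -26.5 dBFS.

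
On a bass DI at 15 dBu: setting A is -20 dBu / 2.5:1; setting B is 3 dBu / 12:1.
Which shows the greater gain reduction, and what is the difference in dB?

A, by 10 dB

A: GR = 35 − 35/2.5 = 21 dB.
B: GR = 12 − 12/12 = 11 dB.
A reduces 10 dB more.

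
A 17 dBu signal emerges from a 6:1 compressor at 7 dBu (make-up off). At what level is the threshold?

Let T be the threshold. Output overshoot = (input overshoot)/R, so 7 − T = (17 − T)/6.
6·(7 − T) = 17 − T → 5·T = 42 − 17 = 25.
T = 25/5 = 5 dBu.

5 dBu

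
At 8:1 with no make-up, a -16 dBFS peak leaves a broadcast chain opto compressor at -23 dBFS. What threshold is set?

-24 dBFS

Let T be the threshold. Output overshoot = (input overshoot)/R, so -23 − T = (-16 − T)/8.
8·(-23 − T) = -16 − T → 7·T = -184 − (-16) = -168.
T = -168/7 = -24 dBFS.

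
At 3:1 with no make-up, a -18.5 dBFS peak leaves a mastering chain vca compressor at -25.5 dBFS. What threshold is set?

-29 dBFS

Let T be the threshold. Output overshoot = (input overshoot)/R, so -25.5 − T = (-18.5 − T)/3.
3·(-25.5 − T) = -18.5 − T → 2·T = -76.5 − (-18.5) = -58.
T = -58/2 = -29 dBFS.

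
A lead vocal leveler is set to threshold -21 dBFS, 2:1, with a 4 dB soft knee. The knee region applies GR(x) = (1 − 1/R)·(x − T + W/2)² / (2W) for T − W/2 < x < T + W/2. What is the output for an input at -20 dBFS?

x − T + W/2 = -20 − (-21) + 2 = 3.
GR = (1 − 1/2) × 3² / 8 = 0.5 × 9 / 8 = 0.5625 dB.
Output = -20 − 0.5625 = -20.5625 dBFS.

-20.5625 dBFS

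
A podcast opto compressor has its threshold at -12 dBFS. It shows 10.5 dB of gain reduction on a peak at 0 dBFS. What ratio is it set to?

Input overshoot = 0 − (-12) = 12 dB.
Output overshoot = 12 − 10.5 = 1.5 dB.
Ratio = input overshoot / output overshoot = 12 / 1.5 = 8.

8:1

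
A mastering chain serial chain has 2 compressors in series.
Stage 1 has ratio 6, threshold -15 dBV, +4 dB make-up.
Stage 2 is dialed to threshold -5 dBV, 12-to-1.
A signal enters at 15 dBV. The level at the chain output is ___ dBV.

Stage 1: overshoot 30 dB → 30/6 = 5 dB → -10 dBV; +4 dB make-up → -6 dBV.
Stage 2: -6 dBV ≤ -5 dBV, so stage 2 doesn't engage; output -6 dBV.

-6 dBV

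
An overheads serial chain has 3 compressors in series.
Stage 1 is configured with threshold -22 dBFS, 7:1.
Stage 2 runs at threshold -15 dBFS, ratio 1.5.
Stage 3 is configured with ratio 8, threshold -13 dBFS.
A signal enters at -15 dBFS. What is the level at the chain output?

Stage 1: overshoot 7 dB → 7/7 = 1 dB → -21 dBFS.
Stage 2: below threshold (-21 ≤ -15); passes unchanged; output -21 dBFS.
Stage 3: below threshold (-21 ≤ -13); passes unchanged; output -21 dBFS.

-21 dBFS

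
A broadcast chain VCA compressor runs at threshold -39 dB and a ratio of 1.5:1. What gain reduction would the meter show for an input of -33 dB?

The signal is 6 dB above threshold.
At 1.5:1, output sits 6/1.5 = 4 dB above threshold.
Gain reduction = 6 − 4 = 2 dB.

2 dB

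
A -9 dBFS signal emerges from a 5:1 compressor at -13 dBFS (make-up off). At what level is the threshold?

-14 dBFS

Input is 5 dB above T (since output overshoot × R = input overshoot: (-13 − T)·5 = -9 − T gives T = -14 dBFS).
Check: -14 + (-9 − (-14))/5 = -14 + 1 = -13 dBFS. ✓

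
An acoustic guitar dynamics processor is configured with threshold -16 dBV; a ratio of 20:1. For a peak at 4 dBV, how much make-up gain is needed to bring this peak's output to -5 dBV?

Overshoot 20 dB → 20/20 = 1 dB after compression, so the compressed level is -16 + 1 = -15 dBV.
Make-up = target − compressed = -5 − (-15) = 10 dB.

10 dB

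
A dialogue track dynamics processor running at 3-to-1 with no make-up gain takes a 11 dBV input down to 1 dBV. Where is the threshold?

-4 dBV

Gain reduction = 11 − 1 = 10 dB; output overshoot = GR / (R − 1) = 10 / 2 = 5 dB.
Threshold = output − output overshoot = 1 − 5 = -4 dBV.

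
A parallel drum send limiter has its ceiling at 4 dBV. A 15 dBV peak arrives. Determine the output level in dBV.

At ∞:1, everything above 4 dBV is held at the ceiling.

4 dBV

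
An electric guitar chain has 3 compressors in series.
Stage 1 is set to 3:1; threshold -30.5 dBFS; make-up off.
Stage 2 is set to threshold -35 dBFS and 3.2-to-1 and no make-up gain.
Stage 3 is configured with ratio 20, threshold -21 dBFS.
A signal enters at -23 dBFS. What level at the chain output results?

Stage 1: 7.5 dB above -30.5 dBFS, reduced 3:1 to 2.5 dB above → -28 dBFS.
Stage 2: overshoot 7 dB → 7/3.2 = 2.1875 dB → -32.8125 dBFS.
Stage 3: -32.8125 dBFS ≤ -21 dBFS, so stage 3 doesn't engage; output -32.8125 dBFS.

-32.8125 dBFS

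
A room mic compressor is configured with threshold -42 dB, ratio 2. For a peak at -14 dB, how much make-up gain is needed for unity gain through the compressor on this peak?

14 dB

Overshoot 28 dB → 28/2 = 14 dB after compression, so the compressed level is -42 + 14 = -28 dB.
Make-up = target − compressed = -14 − (-28) = 14 dB.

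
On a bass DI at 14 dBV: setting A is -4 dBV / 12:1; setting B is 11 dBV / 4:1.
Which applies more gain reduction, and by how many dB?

A: 18 dB over, compressed to 1.5 dB over, so 16.5 dB of GR.
B: 3 dB over, compressed to 0.75 dB over, so 2.25 dB of GR.
A reduces 14.25 dB more.

A, by 14.25 dB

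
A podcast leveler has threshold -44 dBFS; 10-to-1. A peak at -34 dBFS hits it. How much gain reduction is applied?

Overshoot = -34 − (-44) = 10 dB.
A 10:1 ratio leaves 1 dB of that excess.
Gain reduction = 10 − 1 = 9 dB.

9 dB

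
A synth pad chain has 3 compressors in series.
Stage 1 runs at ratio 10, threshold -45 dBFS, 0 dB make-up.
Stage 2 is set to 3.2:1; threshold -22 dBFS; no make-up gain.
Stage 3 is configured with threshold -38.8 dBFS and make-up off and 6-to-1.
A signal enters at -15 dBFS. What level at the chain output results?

-42 dBFS

Stage 1: overshoot 30 dB → 30/10 = 3 dB → -42 dBFS.
Stage 2: below threshold (-42 ≤ -22); passes unchanged; output -42 dBFS.
Stage 3: -42 dBFS is at or below the -38.8 dBFS threshold — no compression; output -42 dBFS.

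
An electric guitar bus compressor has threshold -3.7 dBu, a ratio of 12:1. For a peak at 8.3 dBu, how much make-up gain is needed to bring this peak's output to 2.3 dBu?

5 dB

Overshoot 12 dB → 12/12 = 1 dB after compression, so the compressed level is -3.7 + 1 = -2.7 dBu.
Make-up = target − compressed = 2.3 − (-2.7) = 5 dB.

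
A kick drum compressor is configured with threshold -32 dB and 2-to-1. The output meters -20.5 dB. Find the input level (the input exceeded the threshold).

-9 dB

The compressed level sits -20.5 − (-32) = 11.5 dB over threshold.
Undo the ratio: input overshoot = 11.5 × 2 = 23 dB, giving input = -9 dB.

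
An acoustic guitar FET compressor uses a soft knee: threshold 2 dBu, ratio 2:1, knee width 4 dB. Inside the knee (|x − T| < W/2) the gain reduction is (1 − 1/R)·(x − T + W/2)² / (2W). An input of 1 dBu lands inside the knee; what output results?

0.9375 dBu

x − T + W/2 = 1 − 2 + 2 = 1.
GR = (1 − 1/2) × 1² / 8 = 0.5 × 1 / 8 = 0.0625 dB.
Output = 1 − 0.0625 = 0.9375 dBu.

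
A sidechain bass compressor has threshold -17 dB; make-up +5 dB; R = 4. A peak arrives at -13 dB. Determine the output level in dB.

-11 dB

The input is 4 dB above the -17 dB threshold.
4:1 compression reduces that to 4/4 = 1 dB over.
So the level is -17 + 1 = -16 dB; make-up adds 5 dB, giving -11 dB.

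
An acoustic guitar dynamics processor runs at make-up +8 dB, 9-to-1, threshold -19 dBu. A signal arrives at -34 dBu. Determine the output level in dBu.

-34 dBu is 15 dB below the -19 dBu threshold, so no gain reduction is applied.
Make-up gain adds 8 dB: -34 + 8 = -26 dBu.

-26 dBu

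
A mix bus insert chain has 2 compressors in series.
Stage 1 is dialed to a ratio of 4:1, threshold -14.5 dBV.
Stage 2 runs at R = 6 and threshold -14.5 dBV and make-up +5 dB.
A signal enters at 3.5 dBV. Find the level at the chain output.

Stage 1: 3.5 dBV is 18 dB over -14.5 dBV; at 4:1 that becomes 4.5 dB over, giving -10 dBV.
Stage 2: overshoot 4.5 dB → 4.5/6 = 0.75 dB → -13.75 dBV; +5 dB make-up → -8.75 dBV.

-8.75 dBV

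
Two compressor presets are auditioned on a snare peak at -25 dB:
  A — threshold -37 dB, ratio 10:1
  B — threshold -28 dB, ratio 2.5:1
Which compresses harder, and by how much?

A: overshoot 12 dB → output overshoot 1.2 dB → GR 10.8 dB.
B: overshoot 3 dB → output overshoot 1.2 dB → GR 1.8 dB.
A applies 9 dB more gain reduction.

A, by 9 dB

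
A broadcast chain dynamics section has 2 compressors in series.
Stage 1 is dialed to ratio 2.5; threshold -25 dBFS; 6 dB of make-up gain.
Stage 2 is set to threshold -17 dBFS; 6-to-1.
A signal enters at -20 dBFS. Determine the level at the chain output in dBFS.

-17 dBFS

Stage 1: overshoot 5 dB → 5/2.5 = 2 dB → -23 dBFS; +6 dB make-up → -17 dBFS.
Stage 2: below threshold (-17 ≤ -17); passes unchanged; output -17 dBFS.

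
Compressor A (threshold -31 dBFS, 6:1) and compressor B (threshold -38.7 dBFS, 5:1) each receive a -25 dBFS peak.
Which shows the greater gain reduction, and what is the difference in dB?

B, by 5.96 dB

A: GR = 6 − 6/6 = 5 dB.
B: GR = 13.7 − 13.7/5 = 10.96 dB.
B reduces 5.96 dB more.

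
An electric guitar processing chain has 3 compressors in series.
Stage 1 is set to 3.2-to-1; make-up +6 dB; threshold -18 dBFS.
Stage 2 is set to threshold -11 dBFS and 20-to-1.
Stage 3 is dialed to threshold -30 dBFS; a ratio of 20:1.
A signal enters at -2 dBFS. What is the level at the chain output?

-29.04 dBFS

Stage 1: overshoot 16 dB → 16/3.2 = 5 dB → -13 dBFS; +6 dB make-up → -7 dBFS.
Stage 2: -7 dBFS is 4 dB over -11 dBFS; at 20:1 that becomes 0.2 dB over, giving -10.8 dBFS.
Stage 3: -10.8 dBFS is 19.2 dB over -30 dBFS; at 20:1 that becomes 0.96 dB over, giving -29.04 dBFS.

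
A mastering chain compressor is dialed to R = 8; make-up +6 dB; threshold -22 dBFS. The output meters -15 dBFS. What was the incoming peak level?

-14 dBFS

Remove make-up: -15 − 6 = -21 dBFS.
Post-compression overshoot = -21 − (-22) = 1 dB.
Undo the ratio: input overshoot = 1 × 8 = 8 dB, giving input = -14 dBFS.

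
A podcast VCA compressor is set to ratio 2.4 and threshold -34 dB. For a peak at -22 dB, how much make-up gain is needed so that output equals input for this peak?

Overshoot 12 dB → 12/2.4 = 5 dB after compression, so the compressed level is -34 + 5 = -29 dB.
Make-up = target − compressed = -22 − (-29) = 7 dB.

7 dB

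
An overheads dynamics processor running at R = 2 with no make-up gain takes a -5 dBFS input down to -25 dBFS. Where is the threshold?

-45 dBFS

Let T be the threshold. Output overshoot = (input overshoot)/R, so -25 − T = (-5 − T)/2.
2·(-25 − T) = -5 − T → 1·T = -50 − (-5) = -45.
T = -45/1 = -45 dBFS.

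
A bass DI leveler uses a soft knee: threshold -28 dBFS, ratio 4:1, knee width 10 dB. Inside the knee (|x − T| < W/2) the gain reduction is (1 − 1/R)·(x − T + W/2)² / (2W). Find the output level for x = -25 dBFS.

-27.4 dBFS

x − T + W/2 = -25 − (-28) + 5 = 8.
GR = (1 − 1/4) × 8² / 20 = 0.75 × 64 / 20 = 2.4 dB.
Output = -25 − 2.4 = -27.4 dBFS.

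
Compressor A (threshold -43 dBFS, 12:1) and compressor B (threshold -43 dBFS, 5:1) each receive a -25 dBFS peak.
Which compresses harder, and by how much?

A, by 2.1 dB

A: overshoot 18 dB → output overshoot 1.5 dB → GR 16.5 dB.
B: overshoot 18 dB → output overshoot 3.6 dB → GR 14.4 dB.
A reduces 2.1 dB more.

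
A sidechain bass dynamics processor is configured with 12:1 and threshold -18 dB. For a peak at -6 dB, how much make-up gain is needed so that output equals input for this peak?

Without make-up, output = threshold + overshoot/12 = -18 + 1 = -17 dB.
Gap to target: 11 dB.

11 dB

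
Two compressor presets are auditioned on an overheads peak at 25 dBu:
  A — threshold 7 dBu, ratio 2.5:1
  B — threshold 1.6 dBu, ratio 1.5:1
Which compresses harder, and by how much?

A: overshoot 18 dB → output overshoot 7.2 dB → GR 10.8 dB.
B: overshoot 23.4 dB → output overshoot 15.6 dB → GR 7.8 dB.
A applies 3 dB more gain reduction.

A, by 3 dB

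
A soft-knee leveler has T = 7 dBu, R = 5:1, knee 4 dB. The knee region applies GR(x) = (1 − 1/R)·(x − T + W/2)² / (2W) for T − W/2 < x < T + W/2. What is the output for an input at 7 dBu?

6.6 dBu

x − T + W/2 = 7 − 7 + 2 = 2.
GR = (1 − 1/5) × 2² / 8 = 0.8 × 4 / 8 = 0.4 dB.
Output = 7 − 0.4 = 6.6 dBu.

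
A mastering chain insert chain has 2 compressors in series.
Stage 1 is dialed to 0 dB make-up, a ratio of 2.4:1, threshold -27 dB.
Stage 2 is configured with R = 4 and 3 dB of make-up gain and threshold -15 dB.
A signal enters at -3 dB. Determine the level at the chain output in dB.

Stage 1: -3 dB is 24 dB over -27 dB; at 2.4:1 that becomes 10 dB over, giving -17 dB.
Stage 2: -17 dB is at or below the -15 dB threshold — no compression; make-up brings it to -14 dB.

-14 dB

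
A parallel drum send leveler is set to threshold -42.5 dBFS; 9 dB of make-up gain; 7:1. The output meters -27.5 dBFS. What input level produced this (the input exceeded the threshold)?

Stripping the +9 dB make-up gives -36.5 dBFS at the gain stage.
That's 6 dB above the -42.5 dBFS threshold.
Before 7:1 compression the overshoot was 6 × 7 = 42 dB, so input = -42.5 + 42 = -0.5 dBFS.

-0.5 dBFS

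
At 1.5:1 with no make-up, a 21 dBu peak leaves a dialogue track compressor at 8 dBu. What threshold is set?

Gain reduction = 21 − 8 = 13 dB; output overshoot = GR / (R − 1) = 13 / 0.5 = 26 dB.
Threshold = output − output overshoot = 8 − 26 = -18 dBu.

-18 dBu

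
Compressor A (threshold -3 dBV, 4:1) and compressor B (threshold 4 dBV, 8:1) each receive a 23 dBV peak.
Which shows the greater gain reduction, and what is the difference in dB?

A, by 2.875 dB

A: 26 dB over, compressed to 6.5 dB over, so 19.5 dB of GR.
B: 19 dB over, compressed to 2.375 dB over, so 16.625 dB of GR.
Difference: 2.875 dB in favour of A.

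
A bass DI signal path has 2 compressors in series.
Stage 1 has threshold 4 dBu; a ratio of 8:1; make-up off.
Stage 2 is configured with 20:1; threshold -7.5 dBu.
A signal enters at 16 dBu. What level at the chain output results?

Stage 1: 16 dBu is 12 dB over 4 dBu; at 8:1 that becomes 1.5 dB over, giving 5.5 dBu.
Stage 2: 13 dB above -7.5 dBu, reduced 20:1 to 0.65 dB above → -6.85 dBu.

-6.85 dBu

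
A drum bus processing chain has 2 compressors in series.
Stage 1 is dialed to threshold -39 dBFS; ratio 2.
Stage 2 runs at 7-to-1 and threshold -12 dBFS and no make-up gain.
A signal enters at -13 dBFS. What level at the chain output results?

-26 dBFS

Stage 1: -13 dBFS is 26 dB over -39 dBFS; at 2:1 that becomes 13 dB over, giving -26 dBFS.
Stage 2: -26 dBFS ≤ -12 dBFS, so stage 2 doesn't engage; output -26 dBFS.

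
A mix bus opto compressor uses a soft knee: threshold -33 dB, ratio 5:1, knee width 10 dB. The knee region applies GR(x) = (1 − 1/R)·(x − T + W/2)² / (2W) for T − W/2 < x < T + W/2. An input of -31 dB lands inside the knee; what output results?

x − T + W/2 = -31 − (-33) + 5 = 7.
GR = (1 − 1/5) × 7² / 20 = 0.8 × 49 / 20 = 1.96 dB.
Output = -31 − 1.96 = -32.96 dB.

-32.96 dB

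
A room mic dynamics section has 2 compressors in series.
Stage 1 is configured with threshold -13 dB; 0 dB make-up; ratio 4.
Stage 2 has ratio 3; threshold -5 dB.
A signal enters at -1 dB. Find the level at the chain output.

-10 dB

Stage 1: 12 dB above -13 dB, reduced 4:1 to 3 dB above → -10 dB.
Stage 2: -10 dB ≤ -5 dB, so stage 2 doesn't engage; output -10 dB.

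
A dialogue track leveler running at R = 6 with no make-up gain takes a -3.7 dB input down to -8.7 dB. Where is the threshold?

-9.7 dB

Gain reduction = -3.7 − (-8.7) = 5 dB; output overshoot = GR / (R − 1) = 5 / 5 = 1 dB.
Threshold = output − output overshoot = -8.7 − 1 = -9.7 dB.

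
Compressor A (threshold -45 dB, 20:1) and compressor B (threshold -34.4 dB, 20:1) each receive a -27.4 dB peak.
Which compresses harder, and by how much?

A: GR = 17.6 − 17.6/20 = 16.72 dB.
B: GR = 7 − 7/20 = 6.65 dB.
A reduces 10.07 dB more.

A, by 10.07 dB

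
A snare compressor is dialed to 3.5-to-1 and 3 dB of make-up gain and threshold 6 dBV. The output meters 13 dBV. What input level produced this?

Before make-up, the level was 13 − 3 = 10 dBV.
Post-compression overshoot = 10 − 6 = 4 dB.
Input overshoot = R × output overshoot = 14 dB → input = 6 + 14 = 20 dBV.

20 dBV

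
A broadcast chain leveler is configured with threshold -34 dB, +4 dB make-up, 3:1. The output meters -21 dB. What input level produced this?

Before make-up, the level was -21 − 4 = -25 dB.
The compressed level sits -25 − (-34) = 9 dB over threshold.
Input overshoot = R × output overshoot = 27 dB → input = -34 + 27 = -7 dB.

-7 dB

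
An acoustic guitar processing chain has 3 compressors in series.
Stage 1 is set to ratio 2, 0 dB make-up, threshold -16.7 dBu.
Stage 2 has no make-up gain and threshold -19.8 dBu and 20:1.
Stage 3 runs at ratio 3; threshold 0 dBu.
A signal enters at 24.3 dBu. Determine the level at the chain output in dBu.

-18.62 dBu

Stage 1: 24.3 dBu is 41 dB over -16.7 dBu; at 2:1 that becomes 20.5 dB over, giving 3.8 dBu.
Stage 2: overshoot 23.6 dB → 23.6/20 = 1.18 dB → -18.62 dBu.
Stage 3: -18.62 dBu ≤ 0 dBu, so stage 3 doesn't engage; output -18.62 dBu.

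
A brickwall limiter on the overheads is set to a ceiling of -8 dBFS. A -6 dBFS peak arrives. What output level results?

-8 dBFS

A brickwall limiter is an ∞:1 compressor: any input above the ceiling is clamped to -8 dBFS.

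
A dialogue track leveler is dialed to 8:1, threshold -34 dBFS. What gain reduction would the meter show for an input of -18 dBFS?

14 dB

The signal is 16 dB above threshold.
A 8:1 ratio leaves 2 dB of that excess.
GR = overshoot in − overshoot out = 16 − 2 = 14 dB.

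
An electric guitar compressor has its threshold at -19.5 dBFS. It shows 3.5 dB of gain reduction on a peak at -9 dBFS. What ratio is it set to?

Input overshoot = -9 − (-19.5) = 10.5 dB.
Output overshoot = 10.5 − 3.5 = 7 dB.
Ratio = input overshoot / output overshoot = 10.5 / 7 = 1.5.

1.5:1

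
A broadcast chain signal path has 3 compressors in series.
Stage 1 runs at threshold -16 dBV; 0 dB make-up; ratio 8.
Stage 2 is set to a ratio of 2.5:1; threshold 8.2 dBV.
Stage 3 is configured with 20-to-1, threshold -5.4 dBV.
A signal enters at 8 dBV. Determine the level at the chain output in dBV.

-13 dBV

Stage 1: 8 dBV is 24 dB over -16 dBV; at 8:1 that becomes 3 dB over, giving -13 dBV.
Stage 2: -13 dBV is at or below the 8.2 dBV threshold — no compression; output -13 dBV.
Stage 3: -13 dBV is at or below the -5.4 dBV threshold — no compression; output -13 dBV.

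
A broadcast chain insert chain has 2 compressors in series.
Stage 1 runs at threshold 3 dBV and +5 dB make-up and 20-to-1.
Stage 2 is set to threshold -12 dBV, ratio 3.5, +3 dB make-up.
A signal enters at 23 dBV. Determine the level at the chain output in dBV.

-3 dBV

Stage 1: 23 dBV is 20 dB over 3 dBV; at 20:1 that becomes 1 dB over, giving 4 dBV; +5 dB make-up → 9 dBV.
Stage 2: 21 dB above -12 dBV, reduced 3.5:1 to 6 dB above → -6 dBV; +3 dB make-up → -3 dBV.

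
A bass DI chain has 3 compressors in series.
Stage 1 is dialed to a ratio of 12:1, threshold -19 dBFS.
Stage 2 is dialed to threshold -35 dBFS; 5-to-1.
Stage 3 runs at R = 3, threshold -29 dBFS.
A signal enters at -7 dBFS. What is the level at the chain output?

-31.6 dBFS

Stage 1: -7 dBFS is 12 dB over -19 dBFS; at 12:1 that becomes 1 dB over, giving -18 dBFS.
Stage 2: -18 dBFS is 17 dB over -35 dBFS; at 5:1 that becomes 3.4 dB over, giving -31.6 dBFS.
Stage 3: -31.6 dBFS ≤ -29 dBFS, so stage 3 doesn't engage; output -31.6 dBFS.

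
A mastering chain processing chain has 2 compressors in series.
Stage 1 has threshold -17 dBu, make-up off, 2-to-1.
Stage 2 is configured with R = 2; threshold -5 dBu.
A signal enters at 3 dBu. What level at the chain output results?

Stage 1: 20 dB above -17 dBu, reduced 2:1 to 10 dB above → -7 dBu.
Stage 2: below threshold (-7 ≤ -5); passes unchanged; output -7 dBu.

-7 dBu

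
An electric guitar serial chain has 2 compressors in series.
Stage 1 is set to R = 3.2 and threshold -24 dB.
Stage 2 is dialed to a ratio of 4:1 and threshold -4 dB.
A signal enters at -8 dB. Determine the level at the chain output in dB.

Stage 1: overshoot 16 dB → 16/3.2 = 5 dB → -19 dB.
Stage 2: below threshold (-19 ≤ -4); passes unchanged; output -19 dB.

-19 dB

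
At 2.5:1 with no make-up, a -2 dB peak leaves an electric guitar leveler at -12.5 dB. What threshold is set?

-19.5 dB

Gain reduction = -2 − (-12.5) = 10.5 dB; output overshoot = GR / (R − 1) = 10.5 / 1.5 = 7 dB.
Threshold = output − output overshoot = -12.5 − 7 = -19.5 dB.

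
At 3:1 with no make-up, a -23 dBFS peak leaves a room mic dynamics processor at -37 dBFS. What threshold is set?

Input is 21 dB above T (since output overshoot × R = input overshoot: (-37 − T)·3 = -23 − T gives T = -44 dBFS).
Check: -44 + (-23 − (-44))/3 = -44 + 7 = -37 dBFS. ✓

-44 dBFS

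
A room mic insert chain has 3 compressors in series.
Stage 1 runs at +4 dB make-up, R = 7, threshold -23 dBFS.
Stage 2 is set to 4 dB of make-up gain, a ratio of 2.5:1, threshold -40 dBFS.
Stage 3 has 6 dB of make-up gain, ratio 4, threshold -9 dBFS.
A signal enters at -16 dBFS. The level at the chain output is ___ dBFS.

Stage 1: 7 dB above -23 dBFS, reduced 7:1 to 1 dB above → -22 dBFS; +4 dB make-up → -18 dBFS.
Stage 2: 22 dB above -40 dBFS, reduced 2.5:1 to 8.8 dB above → -31.2 dBFS; +4 dB make-up → -27.2 dBFS.
Stage 3: -27.2 dBFS is at or below the -9 dBFS threshold — no compression; make-up brings it to -21.2 dBFS.

-21.2 dBFS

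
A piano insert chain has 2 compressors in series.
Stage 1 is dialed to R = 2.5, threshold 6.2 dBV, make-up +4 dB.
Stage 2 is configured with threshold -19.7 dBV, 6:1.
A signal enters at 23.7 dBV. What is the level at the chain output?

Stage 1: 23.7 dBV is 17.5 dB over 6.2 dBV; at 2.5:1 that becomes 7 dB over, giving 13.2 dBV; +4 dB make-up → 17.2 dBV.
Stage 2: overshoot 36.9 dB → 36.9/6 = 6.15 dB → -13.55 dBV.

-13.55 dBV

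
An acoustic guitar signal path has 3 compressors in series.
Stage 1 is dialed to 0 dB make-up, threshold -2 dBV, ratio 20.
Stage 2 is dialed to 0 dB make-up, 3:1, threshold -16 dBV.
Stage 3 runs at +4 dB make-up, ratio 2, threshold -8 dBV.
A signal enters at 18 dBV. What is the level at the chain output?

Stage 1: overshoot 20 dB → 20/20 = 1 dB → -1 dBV.
Stage 2: 15 dB above -16 dBV, reduced 3:1 to 5 dB above → -11 dBV.
Stage 3: below threshold (-11 ≤ -8); passes unchanged; make-up brings it to -7 dBV.

-7 dBV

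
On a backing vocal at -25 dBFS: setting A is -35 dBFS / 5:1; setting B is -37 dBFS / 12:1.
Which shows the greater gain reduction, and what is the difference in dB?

B, by 3 dB

A: overshoot 10 dB → output overshoot 2 dB → GR 8 dB.
B: overshoot 12 dB → output overshoot 1 dB → GR 11 dB.
B applies 3 dB more gain reduction.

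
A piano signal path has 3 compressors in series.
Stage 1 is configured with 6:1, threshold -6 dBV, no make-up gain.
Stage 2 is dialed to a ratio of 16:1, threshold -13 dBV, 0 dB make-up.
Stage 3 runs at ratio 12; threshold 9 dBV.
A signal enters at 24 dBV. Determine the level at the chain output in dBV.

-12.25 dBV

Stage 1: 30 dB above -6 dBV, reduced 6:1 to 5 dB above → -1 dBV.
Stage 2: -1 dBV is 12 dB over -13 dBV; at 16:1 that becomes 0.75 dB over, giving -12.25 dBV.
Stage 3: -12.25 dBV ≤ 9 dBV, so stage 3 doesn't engage; output -12.25 dBV.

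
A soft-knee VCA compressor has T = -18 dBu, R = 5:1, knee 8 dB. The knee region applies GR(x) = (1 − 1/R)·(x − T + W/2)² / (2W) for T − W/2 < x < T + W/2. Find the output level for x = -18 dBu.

x − T + W/2 = -18 − (-18) + 4 = 4.
GR = (1 − 1/5) × 4² / 16 = 0.8 × 16 / 16 = 0.8 dB.
Output = -18 − 0.8 = -18.8 dBu.

-18.8 dBu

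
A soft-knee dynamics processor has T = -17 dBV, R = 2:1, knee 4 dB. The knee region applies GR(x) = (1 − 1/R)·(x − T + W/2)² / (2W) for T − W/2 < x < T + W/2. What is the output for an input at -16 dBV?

x − T + W/2 = -16 − (-17) + 2 = 3.
GR = (1 − 1/2) × 3² / 8 = 0.5 × 9 / 8 = 0.5625 dB.
Output = -16 − 0.5625 = -16.5625 dBV.

-16.5625 dBV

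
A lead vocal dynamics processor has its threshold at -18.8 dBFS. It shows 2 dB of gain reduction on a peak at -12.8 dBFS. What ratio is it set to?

1.5:1

Input overshoot = -12.8 − (-18.8) = 6 dB.
Output overshoot = 6 − 2 = 4 dB.
Ratio = input overshoot / output overshoot = 6 / 4 = 1.5.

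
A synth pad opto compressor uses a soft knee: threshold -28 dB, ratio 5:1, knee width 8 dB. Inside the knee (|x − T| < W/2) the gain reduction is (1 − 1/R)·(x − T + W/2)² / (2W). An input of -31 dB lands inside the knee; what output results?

-31.05 dB

x − T + W/2 = -31 − (-28) + 4 = 1.
GR = (1 − 1/5) × 1² / 16 = 0.8 × 1 / 16 = 0.05 dB.
Output = -31 − 0.05 = -31.05 dB.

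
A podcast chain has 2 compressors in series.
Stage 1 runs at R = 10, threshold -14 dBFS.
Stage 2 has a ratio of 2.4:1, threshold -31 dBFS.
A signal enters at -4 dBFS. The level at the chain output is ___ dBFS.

-23.5 dBFS

Stage 1: -4 dBFS is 10 dB over -14 dBFS; at 10:1 that becomes 1 dB over, giving -13 dBFS.
Stage 2: -13 dBFS is 18 dB over -31 dBFS; at 2.4:1 that becomes 7.5 dB over, giving -23.5 dBFS.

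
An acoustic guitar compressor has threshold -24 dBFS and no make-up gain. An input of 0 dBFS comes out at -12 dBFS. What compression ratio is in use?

2:1

Input overshoot = 0 − (-24) = 24 dB; output overshoot = -12 − (-24) = 12 dB.
Ratio = 24 / 12 = 2.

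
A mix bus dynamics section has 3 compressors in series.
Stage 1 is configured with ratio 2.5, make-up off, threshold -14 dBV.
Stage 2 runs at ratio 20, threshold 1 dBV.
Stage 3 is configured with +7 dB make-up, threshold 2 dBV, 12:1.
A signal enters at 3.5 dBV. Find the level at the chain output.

0 dBV

Stage 1: 17.5 dB above -14 dBV, reduced 2.5:1 to 7 dB above → -7 dBV.
Stage 2: -7 dBV is at or below the 1 dBV threshold — no compression; output -7 dBV.
Stage 3: -7 dBV ≤ 2 dBV, so stage 3 doesn't engage; make-up brings it to 0 dBV.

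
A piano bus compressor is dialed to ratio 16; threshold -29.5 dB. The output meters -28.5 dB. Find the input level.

Post-compression overshoot = -28.5 − (-29.5) = 1 dB.
Before 16:1 compression the overshoot was 1 × 16 = 16 dB, so input = -29.5 + 16 = -13.5 dB.

-13.5 dB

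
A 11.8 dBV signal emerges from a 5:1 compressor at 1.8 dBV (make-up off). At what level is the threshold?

Let T be the threshold. Output overshoot = (input overshoot)/R, so 1.8 − T = (11.8 − T)/5.
5·(1.8 − T) = 11.8 − T → 4·T = 9 − 11.8 = -2.8.
T = -2.8/4 = -0.7 dBV.

-0.7 dBV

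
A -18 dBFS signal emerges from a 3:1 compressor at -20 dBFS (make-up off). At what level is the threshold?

-21 dBFS

Let T be the threshold. Output overshoot = (input overshoot)/R, so -20 − T = (-18 − T)/3.
3·(-20 − T) = -18 − T → 2·T = -60 − (-18) = -42.
T = -42/2 = -21 dBFS.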